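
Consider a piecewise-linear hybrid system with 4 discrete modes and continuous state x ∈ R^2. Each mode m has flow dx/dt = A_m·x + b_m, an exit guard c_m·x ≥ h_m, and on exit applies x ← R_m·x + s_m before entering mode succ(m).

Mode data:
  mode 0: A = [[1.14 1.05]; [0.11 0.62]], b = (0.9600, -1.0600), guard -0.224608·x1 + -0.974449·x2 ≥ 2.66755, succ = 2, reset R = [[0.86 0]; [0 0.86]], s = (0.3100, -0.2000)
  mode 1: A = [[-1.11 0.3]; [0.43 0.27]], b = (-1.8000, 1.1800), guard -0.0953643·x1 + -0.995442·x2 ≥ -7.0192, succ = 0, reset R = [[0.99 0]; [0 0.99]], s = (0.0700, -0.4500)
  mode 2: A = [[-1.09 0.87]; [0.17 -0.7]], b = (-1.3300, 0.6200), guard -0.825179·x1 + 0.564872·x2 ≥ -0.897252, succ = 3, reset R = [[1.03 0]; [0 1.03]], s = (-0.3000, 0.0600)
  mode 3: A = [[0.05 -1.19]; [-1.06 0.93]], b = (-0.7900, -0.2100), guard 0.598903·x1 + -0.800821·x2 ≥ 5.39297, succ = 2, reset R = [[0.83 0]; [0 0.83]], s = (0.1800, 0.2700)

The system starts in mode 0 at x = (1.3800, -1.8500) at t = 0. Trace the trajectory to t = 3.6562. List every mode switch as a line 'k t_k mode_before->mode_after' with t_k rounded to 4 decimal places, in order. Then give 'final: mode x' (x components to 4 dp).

1 0.5045 0->2
2 0.9321 2->3
3 1.8433 3->2
4 2.3894 2->3
5 3.1756 3->2
final: 2 -0.5801 -2.7153

Mode 0: guard c·x = 2.6675 hit at Δt = 0.5045 (t = 0.5045), x⁻ = (1.4122, -3.0630) → reset → x⁺ = (1.5245, -2.8342), jump to mode 2
Mode 2: guard c·x = -0.8973 hit at Δt = 0.4276 (t = 0.9321), x⁻ = (-0.1709, -1.8381) → reset → x⁺ = (-0.4760, -1.8332), jump to mode 3
Mode 3: guard c·x = 5.3930 hit at Δt = 0.9112 (t = 1.8433), x⁻ = (2.1419, -5.1324) → reset → x⁺ = (1.9578, -3.9899), jump to mode 2
Mode 2: guard c·x = -0.8973 hit at Δt = 0.5461 (t = 2.3894), x⁻ = (-0.5606, -2.4074) → reset → x⁺ = (-0.8775, -2.4196), jump to mode 3
Mode 3: guard c·x = 5.3930 hit at Δt = 0.7861 (t = 3.1756), x⁻ = (1.8215, -5.3721) → reset → x⁺ = (1.6918, -4.1888), jump to mode 2
Mode 2: flow for 0.4806 to horizon, guard not reached → x = (-0.5801, -2.7153)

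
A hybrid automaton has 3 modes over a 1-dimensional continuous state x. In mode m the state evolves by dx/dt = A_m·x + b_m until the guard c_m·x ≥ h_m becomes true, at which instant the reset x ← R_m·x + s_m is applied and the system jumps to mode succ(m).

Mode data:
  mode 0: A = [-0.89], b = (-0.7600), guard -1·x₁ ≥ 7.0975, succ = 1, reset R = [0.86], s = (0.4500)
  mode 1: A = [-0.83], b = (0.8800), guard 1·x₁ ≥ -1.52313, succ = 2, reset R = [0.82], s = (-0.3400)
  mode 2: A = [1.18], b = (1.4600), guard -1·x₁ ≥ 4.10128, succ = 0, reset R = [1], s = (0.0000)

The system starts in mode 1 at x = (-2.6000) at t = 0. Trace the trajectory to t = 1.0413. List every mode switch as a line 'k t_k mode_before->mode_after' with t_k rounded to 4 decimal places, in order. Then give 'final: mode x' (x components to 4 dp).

Mode 1: guard c·x = -1.5231 hit at Δt = 0.4198 (t = 0.4198), x⁻ = (-1.5231) → reset → x⁺ = (-1.5890), jump to mode 2
Mode 2: flow for 0.6215 to horizon, guard not reached → x = (-1.9695)

1 0.4198 1->2
final: 2 -1.9695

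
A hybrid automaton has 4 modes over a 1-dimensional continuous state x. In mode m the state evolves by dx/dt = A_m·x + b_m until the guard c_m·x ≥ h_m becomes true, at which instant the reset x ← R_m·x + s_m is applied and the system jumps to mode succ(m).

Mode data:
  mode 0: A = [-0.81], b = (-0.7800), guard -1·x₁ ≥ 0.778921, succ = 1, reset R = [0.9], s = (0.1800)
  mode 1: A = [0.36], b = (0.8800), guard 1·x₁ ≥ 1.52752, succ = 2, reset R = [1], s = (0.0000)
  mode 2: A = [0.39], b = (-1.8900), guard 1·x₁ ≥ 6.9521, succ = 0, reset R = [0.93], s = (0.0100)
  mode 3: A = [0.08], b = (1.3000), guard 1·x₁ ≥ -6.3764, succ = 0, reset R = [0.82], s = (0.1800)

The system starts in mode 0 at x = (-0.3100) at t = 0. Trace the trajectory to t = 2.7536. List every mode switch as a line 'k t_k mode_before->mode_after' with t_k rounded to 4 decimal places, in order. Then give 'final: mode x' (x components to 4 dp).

1 1.5634 0->1
final: 1 0.5078

Mode 0: guard c·x = 0.7789 hit at Δt = 1.5634 (t = 1.5634), x⁻ = (-0.7789) → reset → x⁺ = (-0.5210), jump to mode 1
Mode 1: flow for 1.1902 to horizon, guard not reached → x = (0.5078)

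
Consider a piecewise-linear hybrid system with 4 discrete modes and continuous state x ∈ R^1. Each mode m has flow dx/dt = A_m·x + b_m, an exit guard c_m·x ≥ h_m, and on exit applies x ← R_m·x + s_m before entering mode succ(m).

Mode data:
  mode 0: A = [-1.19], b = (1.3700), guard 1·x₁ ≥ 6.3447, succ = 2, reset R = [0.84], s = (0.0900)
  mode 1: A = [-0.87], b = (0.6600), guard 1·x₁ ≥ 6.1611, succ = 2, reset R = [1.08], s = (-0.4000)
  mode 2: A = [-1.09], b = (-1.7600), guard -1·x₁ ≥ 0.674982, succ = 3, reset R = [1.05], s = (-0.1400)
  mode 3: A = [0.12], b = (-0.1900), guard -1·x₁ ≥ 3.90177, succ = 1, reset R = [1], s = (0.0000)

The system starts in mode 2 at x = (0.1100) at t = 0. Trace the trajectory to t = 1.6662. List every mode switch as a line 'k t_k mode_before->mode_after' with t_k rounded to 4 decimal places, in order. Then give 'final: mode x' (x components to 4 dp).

1 0.5571 2->3
final: 3 -1.1949

Mode 2: guard c·x = 0.6750 hit at Δt = 0.5571 (t = 0.5571), x⁻ = (-0.6750) → reset → x⁺ = (-0.8487), jump to mode 3
Mode 3: flow for 1.1091 to horizon, guard not reached → x = (-1.1949)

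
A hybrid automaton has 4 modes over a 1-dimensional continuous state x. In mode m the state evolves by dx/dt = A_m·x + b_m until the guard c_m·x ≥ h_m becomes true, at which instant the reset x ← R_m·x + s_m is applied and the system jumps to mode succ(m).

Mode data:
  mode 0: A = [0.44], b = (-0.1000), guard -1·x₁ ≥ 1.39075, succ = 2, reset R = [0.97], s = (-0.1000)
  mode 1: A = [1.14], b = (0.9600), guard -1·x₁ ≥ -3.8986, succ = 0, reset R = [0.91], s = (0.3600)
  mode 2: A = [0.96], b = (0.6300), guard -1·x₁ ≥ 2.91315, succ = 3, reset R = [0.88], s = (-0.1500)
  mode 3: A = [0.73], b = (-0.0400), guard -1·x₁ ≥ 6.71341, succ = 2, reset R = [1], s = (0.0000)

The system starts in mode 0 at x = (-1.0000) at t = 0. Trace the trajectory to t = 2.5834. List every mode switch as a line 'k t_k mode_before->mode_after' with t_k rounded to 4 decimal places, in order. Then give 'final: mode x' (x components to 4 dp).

1 0.6282 0->2
2 1.7180 2->3
final: 3 -5.1522

Mode 0: guard c·x = 1.3907 hit at Δt = 0.6282 (t = 0.6282), x⁻ = (-1.3907) → reset → x⁺ = (-1.4490), jump to mode 2
Mode 2: guard c·x = 2.9131 hit at Δt = 1.0898 (t = 1.7180), x⁻ = (-2.9132) → reset → x⁺ = (-2.7136), jump to mode 3
Mode 3: flow for 0.8654 to horizon, guard not reached → x = (-5.1522)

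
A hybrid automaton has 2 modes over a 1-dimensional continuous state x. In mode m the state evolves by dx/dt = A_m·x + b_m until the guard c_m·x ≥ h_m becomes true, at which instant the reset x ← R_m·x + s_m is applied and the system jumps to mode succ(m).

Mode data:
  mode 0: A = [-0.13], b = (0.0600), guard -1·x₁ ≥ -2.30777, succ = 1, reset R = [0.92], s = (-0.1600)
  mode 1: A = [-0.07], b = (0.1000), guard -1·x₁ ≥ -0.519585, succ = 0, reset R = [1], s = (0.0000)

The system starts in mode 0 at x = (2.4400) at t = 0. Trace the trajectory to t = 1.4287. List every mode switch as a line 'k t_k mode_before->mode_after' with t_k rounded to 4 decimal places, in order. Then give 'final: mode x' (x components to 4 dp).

1 0.5321 0->1
final: 1 1.9306

Mode 0: guard c·x = -2.3078 hit at Δt = 0.5321 (t = 0.5321), x⁻ = (2.3078) → reset → x⁺ = (1.9631), jump to mode 1
Mode 1: flow for 0.8966 to horizon, guard not reached → x = (1.9306)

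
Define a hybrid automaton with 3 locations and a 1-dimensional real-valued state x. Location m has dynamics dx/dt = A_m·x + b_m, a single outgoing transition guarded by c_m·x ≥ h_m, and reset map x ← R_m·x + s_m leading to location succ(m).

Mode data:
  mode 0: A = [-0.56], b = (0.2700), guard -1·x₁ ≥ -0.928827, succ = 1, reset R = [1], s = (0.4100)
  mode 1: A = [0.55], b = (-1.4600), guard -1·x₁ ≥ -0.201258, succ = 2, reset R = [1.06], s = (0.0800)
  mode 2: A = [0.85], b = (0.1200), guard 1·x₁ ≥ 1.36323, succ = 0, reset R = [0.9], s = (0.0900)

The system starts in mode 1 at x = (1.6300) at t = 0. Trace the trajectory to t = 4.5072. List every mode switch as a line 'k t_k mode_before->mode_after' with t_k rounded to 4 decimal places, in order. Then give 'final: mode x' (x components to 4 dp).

1 1.5876 1->2
2 3.0487 2->0
3 4.1653 0->1
final: 1 1.0666

Mode 1: guard c·x = -0.2013 hit at Δt = 1.5876 (t = 1.5876), x⁻ = (0.2013) → reset → x⁺ = (0.2933), jump to mode 2
Mode 2: guard c·x = 1.3632 hit at Δt = 1.4611 (t = 3.0487), x⁻ = (1.3632) → reset → x⁺ = (1.3169), jump to mode 0
Mode 0: guard c·x = -0.9288 hit at Δt = 1.1166 (t = 4.1653), x⁻ = (0.9288) → reset → x⁺ = (1.3388), jump to mode 1
Mode 1: flow for 0.3419 to horizon, guard not reached → x = (1.0666)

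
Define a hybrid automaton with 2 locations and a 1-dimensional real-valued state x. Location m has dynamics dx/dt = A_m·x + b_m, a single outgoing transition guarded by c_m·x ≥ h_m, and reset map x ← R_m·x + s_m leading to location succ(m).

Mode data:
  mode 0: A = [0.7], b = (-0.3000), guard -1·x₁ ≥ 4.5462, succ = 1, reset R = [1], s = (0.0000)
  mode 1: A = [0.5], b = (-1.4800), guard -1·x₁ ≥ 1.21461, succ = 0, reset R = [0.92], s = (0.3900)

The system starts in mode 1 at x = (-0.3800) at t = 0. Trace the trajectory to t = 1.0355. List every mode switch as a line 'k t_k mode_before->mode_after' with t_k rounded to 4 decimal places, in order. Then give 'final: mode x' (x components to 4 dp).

Mode 1: guard c·x = 1.2146 hit at Δt = 0.4461 (t = 0.4461), x⁻ = (-1.2146) → reset → x⁺ = (-0.7274), jump to mode 0
Mode 0: flow for 0.5894 to horizon, guard not reached → x = (-1.3178)

1 0.4461 1->0
final: 0 -1.3178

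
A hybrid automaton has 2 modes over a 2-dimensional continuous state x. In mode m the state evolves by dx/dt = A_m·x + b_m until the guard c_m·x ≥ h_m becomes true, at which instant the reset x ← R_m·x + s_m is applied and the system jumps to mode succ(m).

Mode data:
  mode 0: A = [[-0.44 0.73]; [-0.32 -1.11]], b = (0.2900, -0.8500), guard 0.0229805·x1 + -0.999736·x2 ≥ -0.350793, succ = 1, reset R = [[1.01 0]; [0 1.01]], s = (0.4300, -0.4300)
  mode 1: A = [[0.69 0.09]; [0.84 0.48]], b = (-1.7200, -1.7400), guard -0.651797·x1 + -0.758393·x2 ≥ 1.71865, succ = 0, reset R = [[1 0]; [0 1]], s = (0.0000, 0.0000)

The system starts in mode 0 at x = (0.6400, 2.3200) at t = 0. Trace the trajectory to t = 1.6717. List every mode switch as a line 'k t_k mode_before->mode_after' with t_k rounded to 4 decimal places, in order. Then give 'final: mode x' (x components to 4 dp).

Mode 0: guard c·x = -0.3508 hit at Δt = 0.7654 (t = 0.7654), x⁻ = (1.2006, 0.3785) → reset → x⁺ = (1.6426, -0.0477), jump to mode 1
Mode 1: flow for 0.9063 to horizon, guard not reached → x = (0.8695, -0.7823)

1 0.7654 0->1
final: 1 0.8695 -0.7823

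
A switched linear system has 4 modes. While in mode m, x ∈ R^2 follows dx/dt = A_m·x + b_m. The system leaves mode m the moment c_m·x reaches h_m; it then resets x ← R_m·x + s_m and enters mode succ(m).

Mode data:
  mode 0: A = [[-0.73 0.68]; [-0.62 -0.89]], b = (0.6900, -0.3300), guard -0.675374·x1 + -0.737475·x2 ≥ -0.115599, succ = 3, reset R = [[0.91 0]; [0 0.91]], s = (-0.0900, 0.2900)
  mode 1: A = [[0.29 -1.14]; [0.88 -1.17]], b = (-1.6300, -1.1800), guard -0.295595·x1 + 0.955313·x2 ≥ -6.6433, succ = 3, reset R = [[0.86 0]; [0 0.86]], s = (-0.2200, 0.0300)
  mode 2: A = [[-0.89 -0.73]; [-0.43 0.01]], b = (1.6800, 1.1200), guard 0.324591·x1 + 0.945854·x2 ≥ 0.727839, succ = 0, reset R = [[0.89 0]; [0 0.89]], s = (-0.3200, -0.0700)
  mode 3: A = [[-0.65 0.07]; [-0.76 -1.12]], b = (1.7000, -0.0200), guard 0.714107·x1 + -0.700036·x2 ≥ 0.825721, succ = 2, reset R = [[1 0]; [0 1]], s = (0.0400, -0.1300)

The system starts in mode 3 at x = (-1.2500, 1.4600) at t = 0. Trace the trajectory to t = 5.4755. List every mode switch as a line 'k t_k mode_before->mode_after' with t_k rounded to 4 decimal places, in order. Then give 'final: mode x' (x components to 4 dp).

Mode 3: guard c·x = 0.8257 hit at Δt = 1.4680 (t = 1.4680), x⁻ = (1.1688, 0.0128) → reset → x⁺ = (1.2088, -0.1172), jump to mode 2
Mode 2: guard c·x = 0.7278 hit at Δt = 0.7119 (t = 2.1799), x⁻ = (1.4901, 0.2581) → reset → x⁺ = (1.0062, 0.1597), jump to mode 0
Mode 0: guard c·x = -0.1156 hit at Δt = 1.1178 (t = 3.2977), x⁻ = (0.8010, -0.5768) → reset → x⁺ = (0.6389, -0.2349), jump to mode 3
Mode 3: guard c·x = 0.8257 hit at Δt = 0.1934 (t = 3.4911), x⁻ = (0.8690, -0.2931) → reset → x⁺ = (0.9090, -0.4231), jump to mode 2
Mode 2: guard c·x = 0.7278 hit at Δt = 1.2082 (t = 4.6993), x⁻ = (1.5601, 0.2341) → reset → x⁺ = (1.0684, 0.1384), jump to mode 0
Mode 0: flow for 0.7762 to horizon, guard not reached → x = (0.9217, -0.4650)

1 1.4680 3->2
2 2.1799 2->0
3 3.2977 0->3
4 3.4911 3->2
5 4.6993 2->0
final: 0 0.9217 -0.4650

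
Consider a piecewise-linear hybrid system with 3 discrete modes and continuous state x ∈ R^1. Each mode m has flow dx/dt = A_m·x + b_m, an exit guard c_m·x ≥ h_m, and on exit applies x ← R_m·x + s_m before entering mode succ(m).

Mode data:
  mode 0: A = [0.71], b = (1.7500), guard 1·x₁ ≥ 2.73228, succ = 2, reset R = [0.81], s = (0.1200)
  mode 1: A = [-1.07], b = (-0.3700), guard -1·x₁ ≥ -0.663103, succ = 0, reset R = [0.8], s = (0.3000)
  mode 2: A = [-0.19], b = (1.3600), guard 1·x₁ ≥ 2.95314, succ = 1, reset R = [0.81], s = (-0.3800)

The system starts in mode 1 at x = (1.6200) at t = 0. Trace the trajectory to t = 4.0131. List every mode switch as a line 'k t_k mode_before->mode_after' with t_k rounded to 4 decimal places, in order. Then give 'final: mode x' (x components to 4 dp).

Mode 1: guard c·x = -0.6631 hit at Δt = 0.6234 (t = 0.6234), x⁻ = (0.6631) → reset → x⁺ = (0.8305), jump to mode 0
Mode 0: guard c·x = 2.7323 hit at Δt = 0.6417 (t = 1.2651), x⁻ = (2.7323) → reset → x⁺ = (2.3331), jump to mode 2
Mode 2: guard c·x = 2.9531 hit at Δt = 0.7239 (t = 1.9890), x⁻ = (2.9531) → reset → x⁺ = (2.0120), jump to mode 1
Mode 1: guard c·x = -0.6631 hit at Δt = 0.7934 (t = 2.7824), x⁻ = (0.6631) → reset → x⁺ = (0.8305), jump to mode 0
Mode 0: guard c·x = 2.7323 hit at Δt = 0.6417 (t = 3.4241), x⁻ = (2.7323) → reset → x⁺ = (2.3331), jump to mode 2
Mode 2: flow for 0.5890 to horizon, guard not reached → x = (2.8440)

1 0.6234 1->0
2 1.2651 0->2
3 1.9890 2->1
4 2.7824 1->0
5 3.4241 0->2
final: 2 2.8440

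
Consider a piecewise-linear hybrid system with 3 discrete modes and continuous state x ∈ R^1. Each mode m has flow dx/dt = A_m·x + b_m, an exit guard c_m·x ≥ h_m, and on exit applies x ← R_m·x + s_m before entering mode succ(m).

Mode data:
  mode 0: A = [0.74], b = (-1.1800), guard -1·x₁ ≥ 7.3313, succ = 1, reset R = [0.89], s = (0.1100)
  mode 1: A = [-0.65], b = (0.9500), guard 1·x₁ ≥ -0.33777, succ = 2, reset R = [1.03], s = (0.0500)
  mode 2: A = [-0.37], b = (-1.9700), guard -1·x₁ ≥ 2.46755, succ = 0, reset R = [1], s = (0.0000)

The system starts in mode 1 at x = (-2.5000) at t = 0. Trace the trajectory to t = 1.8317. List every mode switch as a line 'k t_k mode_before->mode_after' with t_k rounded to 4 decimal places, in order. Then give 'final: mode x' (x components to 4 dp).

Mode 1: guard c·x = -0.3378 hit at Δt = 1.2142 (t = 1.2142), x⁻ = (-0.3378) → reset → x⁺ = (-0.2979), jump to mode 2
Mode 2: flow for 0.6175 to horizon, guard not reached → x = (-1.3246)

1 1.2142 1->2
final: 2 -1.3246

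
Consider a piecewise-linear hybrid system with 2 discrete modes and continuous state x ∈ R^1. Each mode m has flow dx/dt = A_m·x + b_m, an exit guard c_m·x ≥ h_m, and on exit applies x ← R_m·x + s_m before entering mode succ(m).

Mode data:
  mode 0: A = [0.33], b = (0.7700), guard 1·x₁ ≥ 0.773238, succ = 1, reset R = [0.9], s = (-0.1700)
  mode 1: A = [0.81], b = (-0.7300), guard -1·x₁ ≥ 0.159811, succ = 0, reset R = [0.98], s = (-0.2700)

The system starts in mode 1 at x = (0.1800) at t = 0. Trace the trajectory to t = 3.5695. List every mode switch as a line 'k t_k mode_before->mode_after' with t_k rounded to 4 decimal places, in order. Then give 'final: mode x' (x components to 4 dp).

Mode 1: guard c·x = 0.1598 hit at Δt = 0.4766 (t = 0.4766), x⁻ = (-0.1598) → reset → x⁺ = (-0.4266), jump to mode 0
Mode 0: guard c·x = 0.7732 hit at Δt = 1.4792 (t = 1.9558), x⁻ = (0.7732) → reset → x⁺ = (0.5259), jump to mode 1
Mode 1: guard c·x = 0.1598 hit at Δt = 1.2830 (t = 3.2388), x⁻ = (-0.1598) → reset → x⁺ = (-0.4266), jump to mode 0
Mode 0: flow for 0.3307 to horizon, guard not reached → x = (-0.2068)

1 0.4766 1->0
2 1.9558 0->1
3 3.2388 1->0
final: 0 -0.2068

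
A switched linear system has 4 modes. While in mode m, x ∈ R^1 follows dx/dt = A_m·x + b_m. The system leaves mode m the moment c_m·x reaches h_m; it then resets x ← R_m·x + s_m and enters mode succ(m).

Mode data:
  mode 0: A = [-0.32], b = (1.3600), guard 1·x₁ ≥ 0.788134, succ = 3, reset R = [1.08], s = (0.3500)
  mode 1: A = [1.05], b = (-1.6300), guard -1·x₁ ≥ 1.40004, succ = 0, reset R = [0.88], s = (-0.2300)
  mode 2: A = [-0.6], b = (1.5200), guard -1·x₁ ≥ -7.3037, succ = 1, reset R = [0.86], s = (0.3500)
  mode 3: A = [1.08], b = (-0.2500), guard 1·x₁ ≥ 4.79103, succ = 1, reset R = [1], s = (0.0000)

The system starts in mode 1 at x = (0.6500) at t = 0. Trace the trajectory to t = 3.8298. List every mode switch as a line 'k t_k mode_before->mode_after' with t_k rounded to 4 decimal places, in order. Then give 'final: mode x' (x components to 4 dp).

1 1.1289 1->0
2 2.6938 0->3
final: 3 3.5387

Mode 1: guard c·x = 1.4000 hit at Δt = 1.1289 (t = 1.1289), x⁻ = (-1.4000) → reset → x⁺ = (-1.4620), jump to mode 0
Mode 0: guard c·x = 0.7881 hit at Δt = 1.5649 (t = 2.6938), x⁻ = (0.7881) → reset → x⁺ = (1.2012), jump to mode 3
Mode 3: flow for 1.1360 to horizon, guard not reached → x = (3.5387)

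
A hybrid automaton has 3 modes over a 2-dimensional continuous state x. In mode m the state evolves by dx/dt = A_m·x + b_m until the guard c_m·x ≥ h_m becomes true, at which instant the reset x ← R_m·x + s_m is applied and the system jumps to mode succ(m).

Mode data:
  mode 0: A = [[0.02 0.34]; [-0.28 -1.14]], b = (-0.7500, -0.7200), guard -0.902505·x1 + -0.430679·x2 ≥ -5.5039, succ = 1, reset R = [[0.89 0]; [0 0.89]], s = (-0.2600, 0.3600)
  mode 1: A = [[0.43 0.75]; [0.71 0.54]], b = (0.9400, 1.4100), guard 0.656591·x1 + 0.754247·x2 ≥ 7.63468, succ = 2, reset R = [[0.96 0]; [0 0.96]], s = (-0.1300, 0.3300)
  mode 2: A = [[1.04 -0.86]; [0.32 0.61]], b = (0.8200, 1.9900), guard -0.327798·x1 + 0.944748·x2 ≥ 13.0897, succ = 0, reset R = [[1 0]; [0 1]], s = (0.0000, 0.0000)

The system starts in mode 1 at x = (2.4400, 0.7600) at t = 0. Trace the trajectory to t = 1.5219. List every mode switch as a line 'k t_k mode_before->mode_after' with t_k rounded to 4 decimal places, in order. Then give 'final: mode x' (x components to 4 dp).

Mode 1: guard c·x = 7.6347 hit at Δt = 0.7613 (t = 0.7613), x⁻ = (5.8968, 4.9889) → reset → x⁺ = (5.5310, 5.1194), jump to mode 2
Mode 2: flow for 0.7606 to horizon, guard not reached → x = (5.3749, 11.8719)

1 0.7613 1->2
final: 2 5.3749 11.8719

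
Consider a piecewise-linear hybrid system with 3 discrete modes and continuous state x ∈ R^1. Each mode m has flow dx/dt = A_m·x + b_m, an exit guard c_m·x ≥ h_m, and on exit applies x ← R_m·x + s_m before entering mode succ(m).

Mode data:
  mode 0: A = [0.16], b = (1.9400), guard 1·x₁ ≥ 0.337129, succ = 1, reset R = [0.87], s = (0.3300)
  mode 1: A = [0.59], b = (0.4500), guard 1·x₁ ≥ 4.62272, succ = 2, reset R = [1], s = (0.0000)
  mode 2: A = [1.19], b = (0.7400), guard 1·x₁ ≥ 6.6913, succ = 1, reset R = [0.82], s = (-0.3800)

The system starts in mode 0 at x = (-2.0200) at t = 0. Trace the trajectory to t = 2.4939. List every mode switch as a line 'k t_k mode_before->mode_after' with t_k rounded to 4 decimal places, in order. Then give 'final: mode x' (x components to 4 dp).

1 1.3104 0->1
final: 1 2.0235

Mode 0: guard c·x = 0.3371 hit at Δt = 1.3104 (t = 1.3104), x⁻ = (0.3371) → reset → x⁺ = (0.6233), jump to mode 1
Mode 1: flow for 1.1835 to horizon, guard not reached → x = (2.0235)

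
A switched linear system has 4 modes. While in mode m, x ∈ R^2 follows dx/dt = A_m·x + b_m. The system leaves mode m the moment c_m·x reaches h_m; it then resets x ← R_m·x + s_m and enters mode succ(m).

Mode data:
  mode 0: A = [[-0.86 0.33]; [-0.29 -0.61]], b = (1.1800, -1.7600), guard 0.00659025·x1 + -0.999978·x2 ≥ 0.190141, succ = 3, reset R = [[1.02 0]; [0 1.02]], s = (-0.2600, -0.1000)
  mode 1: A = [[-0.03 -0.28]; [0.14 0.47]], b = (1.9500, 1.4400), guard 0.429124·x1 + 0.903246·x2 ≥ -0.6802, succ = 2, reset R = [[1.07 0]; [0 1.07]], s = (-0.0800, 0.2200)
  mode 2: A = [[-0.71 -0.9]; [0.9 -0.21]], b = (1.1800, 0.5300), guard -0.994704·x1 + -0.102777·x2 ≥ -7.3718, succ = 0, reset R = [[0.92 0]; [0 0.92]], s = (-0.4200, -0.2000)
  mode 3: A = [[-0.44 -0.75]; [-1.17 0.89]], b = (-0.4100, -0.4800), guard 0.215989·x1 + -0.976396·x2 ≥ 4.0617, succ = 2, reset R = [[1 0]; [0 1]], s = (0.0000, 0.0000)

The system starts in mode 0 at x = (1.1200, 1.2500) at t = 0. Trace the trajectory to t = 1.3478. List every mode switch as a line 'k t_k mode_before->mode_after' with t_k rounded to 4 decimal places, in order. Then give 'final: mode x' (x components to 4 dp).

Mode 0: guard c·x = 0.1901 hit at Δt = 0.5919 (t = 0.5919), x⁻ = (1.2869, -0.1817) → reset → x⁺ = (1.0526, -0.2853), jump to mode 3
Mode 3: flow for 0.7559 to horizon, guard not reached → x = (1.0883, -2.3082)

1 0.5919 0->3
final: 3 1.0883 -2.3082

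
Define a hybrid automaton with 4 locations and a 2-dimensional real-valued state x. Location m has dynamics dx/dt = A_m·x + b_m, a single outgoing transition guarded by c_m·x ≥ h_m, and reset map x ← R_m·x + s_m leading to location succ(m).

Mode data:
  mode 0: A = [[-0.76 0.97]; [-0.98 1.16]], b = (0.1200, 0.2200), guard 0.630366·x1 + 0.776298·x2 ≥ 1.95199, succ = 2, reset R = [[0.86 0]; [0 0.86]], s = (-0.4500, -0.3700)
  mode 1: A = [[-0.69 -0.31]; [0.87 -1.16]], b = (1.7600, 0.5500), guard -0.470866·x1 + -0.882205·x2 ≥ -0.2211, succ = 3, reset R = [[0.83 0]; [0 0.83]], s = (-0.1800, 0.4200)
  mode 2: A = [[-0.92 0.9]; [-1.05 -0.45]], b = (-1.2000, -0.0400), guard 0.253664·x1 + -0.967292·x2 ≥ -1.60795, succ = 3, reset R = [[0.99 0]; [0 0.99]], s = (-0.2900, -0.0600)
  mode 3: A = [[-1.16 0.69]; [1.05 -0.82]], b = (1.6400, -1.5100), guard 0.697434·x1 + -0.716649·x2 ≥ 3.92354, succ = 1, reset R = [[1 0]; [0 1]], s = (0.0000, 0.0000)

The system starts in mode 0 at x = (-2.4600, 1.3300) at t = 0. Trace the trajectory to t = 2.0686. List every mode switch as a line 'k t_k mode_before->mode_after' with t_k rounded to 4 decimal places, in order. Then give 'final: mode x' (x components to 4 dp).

1 0.4258 0->2
2 1.6407 2->3
final: 3 0.6788 0.7101

Mode 0: guard c·x = 1.9520 hit at Δt = 0.4258 (t = 0.4258), x⁻ = (-0.9173, 3.2593) → reset → x⁺ = (-1.2389, 2.4330), jump to mode 2
Mode 2: guard c·x = -1.6079 hit at Δt = 1.2149 (t = 1.6407), x⁻ = (0.0903, 1.6860) → reset → x⁺ = (-0.2006, 1.6091), jump to mode 3
Mode 3: flow for 0.4279 to horizon, guard not reached → x = (0.6788, 0.7101)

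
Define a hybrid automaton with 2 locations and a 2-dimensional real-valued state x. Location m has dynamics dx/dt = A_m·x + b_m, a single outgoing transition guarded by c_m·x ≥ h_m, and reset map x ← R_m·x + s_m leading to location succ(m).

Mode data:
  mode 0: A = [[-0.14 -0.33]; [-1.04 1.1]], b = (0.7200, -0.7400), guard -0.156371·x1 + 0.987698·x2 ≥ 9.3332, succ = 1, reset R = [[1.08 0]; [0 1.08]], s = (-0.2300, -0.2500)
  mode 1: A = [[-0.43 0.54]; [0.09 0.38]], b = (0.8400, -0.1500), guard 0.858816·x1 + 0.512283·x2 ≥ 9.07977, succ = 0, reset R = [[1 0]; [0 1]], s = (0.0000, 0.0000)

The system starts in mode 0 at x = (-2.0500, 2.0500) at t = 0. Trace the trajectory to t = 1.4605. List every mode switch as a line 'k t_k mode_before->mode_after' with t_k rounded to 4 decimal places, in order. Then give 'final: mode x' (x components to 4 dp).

Mode 0: guard c·x = 9.3332 hit at Δt = 1.0189 (t = 1.0189), x⁻ = (-2.6413, 9.0313) → reset → x⁺ = (-3.0826, 9.5038), jump to mode 1
Mode 1: flow for 0.4416 to horizon, guard not reached → x = (0.0243, 11.1008)

1 1.0189 0->1
final: 1 0.0243 11.1008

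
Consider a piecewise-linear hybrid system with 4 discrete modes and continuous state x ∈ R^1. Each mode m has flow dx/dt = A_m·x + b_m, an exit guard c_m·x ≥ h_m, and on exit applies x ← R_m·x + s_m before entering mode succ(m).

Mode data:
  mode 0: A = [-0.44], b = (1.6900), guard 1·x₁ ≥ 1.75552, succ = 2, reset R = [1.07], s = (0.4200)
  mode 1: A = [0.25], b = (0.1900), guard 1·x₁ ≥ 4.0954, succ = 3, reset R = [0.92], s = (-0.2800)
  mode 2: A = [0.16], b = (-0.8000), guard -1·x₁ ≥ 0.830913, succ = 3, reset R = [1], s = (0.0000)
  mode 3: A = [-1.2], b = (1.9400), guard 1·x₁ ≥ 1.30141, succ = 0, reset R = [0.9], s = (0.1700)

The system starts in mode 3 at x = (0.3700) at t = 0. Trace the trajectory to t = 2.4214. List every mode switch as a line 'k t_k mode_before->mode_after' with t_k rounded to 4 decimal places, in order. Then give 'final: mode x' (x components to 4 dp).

1 1.1457 3->0
2 1.5575 0->2
final: 2 1.8979

Mode 3: guard c·x = 1.3014 hit at Δt = 1.1457 (t = 1.1457), x⁻ = (1.3014) → reset → x⁺ = (1.3413), jump to mode 0
Mode 0: guard c·x = 1.7555 hit at Δt = 0.4118 (t = 1.5575), x⁻ = (1.7555) → reset → x⁺ = (2.2984), jump to mode 2
Mode 2: flow for 0.8639 to horizon, guard not reached → x = (1.8979)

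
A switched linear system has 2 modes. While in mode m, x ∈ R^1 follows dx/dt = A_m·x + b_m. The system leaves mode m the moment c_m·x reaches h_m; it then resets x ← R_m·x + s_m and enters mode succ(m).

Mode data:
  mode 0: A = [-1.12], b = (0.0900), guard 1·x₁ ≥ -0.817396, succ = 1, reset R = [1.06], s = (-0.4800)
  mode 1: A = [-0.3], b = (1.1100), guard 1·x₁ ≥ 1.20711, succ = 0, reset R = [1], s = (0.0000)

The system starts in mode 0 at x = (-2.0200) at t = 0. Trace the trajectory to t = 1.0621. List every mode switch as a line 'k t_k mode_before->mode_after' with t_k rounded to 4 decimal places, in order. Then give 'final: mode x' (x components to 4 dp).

Mode 0: guard c·x = -0.8174 hit at Δt = 0.7589 (t = 0.7589), x⁻ = (-0.8174) → reset → x⁺ = (-1.3464), jump to mode 1
Mode 1: flow for 0.3032 to horizon, guard not reached → x = (-0.9077)

1 0.7589 0->1
final: 1 -0.9077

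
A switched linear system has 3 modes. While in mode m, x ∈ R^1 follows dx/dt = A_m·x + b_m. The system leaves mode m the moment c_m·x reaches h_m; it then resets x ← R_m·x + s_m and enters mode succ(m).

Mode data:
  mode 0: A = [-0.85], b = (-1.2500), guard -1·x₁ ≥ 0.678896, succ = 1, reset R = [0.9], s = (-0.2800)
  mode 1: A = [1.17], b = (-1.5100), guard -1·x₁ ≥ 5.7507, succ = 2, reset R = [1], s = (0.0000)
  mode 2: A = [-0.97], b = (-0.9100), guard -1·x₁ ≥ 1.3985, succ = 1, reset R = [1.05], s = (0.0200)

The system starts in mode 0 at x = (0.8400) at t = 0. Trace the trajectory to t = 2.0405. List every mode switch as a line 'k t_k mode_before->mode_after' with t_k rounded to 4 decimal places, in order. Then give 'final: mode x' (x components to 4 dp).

1 1.2601 0->1
final: 1 -4.1459

Mode 0: guard c·x = 0.6789 hit at Δt = 1.2601 (t = 1.2601), x⁻ = (-0.6789) → reset → x⁺ = (-0.8910), jump to mode 1
Mode 1: flow for 0.7804 to horizon, guard not reached → x = (-4.1459)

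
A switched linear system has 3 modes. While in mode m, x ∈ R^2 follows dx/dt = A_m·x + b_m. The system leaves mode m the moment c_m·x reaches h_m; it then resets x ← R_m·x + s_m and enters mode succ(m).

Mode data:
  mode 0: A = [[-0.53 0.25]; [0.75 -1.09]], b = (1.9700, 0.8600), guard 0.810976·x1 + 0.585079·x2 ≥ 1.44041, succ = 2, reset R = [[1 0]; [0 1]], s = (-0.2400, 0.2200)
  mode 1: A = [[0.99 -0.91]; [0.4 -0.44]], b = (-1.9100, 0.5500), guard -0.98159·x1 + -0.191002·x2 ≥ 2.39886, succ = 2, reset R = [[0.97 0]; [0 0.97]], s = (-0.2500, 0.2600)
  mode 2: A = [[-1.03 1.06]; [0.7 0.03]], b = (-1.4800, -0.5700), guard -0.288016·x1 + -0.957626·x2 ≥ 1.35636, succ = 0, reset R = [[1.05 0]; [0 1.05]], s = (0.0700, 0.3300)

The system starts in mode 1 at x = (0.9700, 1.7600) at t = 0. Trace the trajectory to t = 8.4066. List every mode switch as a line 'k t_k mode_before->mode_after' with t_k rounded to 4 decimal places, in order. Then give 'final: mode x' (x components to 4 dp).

1 0.9113 1->2
2 2.1842 2->0
3 3.7196 0->2
4 6.3739 2->0
5 7.7734 0->2
final: 2 0.2957 0.8315

Mode 1: guard c·x = 2.3989 hit at Δt = 0.9113 (t = 0.9113), x⁻ = (-2.7101, 1.3680) → reset → x⁺ = (-2.8787, 1.5870), jump to mode 2
Mode 2: guard c·x = 1.3564 hit at Δt = 1.2729 (t = 2.1842), x⁻ = (-1.7969, -0.8759) → reset → x⁺ = (-1.8168, -0.5897), jump to mode 0
Mode 0: guard c·x = 1.4404 hit at Δt = 1.5354 (t = 3.7196), x⁻ = (1.2750, 0.6947) → reset → x⁺ = (1.0350, 0.9147), jump to mode 2
Mode 2: guard c·x = 1.3564 hit at Δt = 2.6543 (t = 6.3739), x⁻ = (-1.3867, -0.9993) → reset → x⁺ = (-1.3861, -0.7193), jump to mode 0
Mode 0: guard c·x = 1.4404 hit at Δt = 1.3995 (t = 7.7734), x⁻ = (1.2902, 0.6736) → reset → x⁺ = (1.0502, 0.8936), jump to mode 2
Mode 2: flow for 0.6332 to horizon, guard not reached → x = (0.2957, 0.8315)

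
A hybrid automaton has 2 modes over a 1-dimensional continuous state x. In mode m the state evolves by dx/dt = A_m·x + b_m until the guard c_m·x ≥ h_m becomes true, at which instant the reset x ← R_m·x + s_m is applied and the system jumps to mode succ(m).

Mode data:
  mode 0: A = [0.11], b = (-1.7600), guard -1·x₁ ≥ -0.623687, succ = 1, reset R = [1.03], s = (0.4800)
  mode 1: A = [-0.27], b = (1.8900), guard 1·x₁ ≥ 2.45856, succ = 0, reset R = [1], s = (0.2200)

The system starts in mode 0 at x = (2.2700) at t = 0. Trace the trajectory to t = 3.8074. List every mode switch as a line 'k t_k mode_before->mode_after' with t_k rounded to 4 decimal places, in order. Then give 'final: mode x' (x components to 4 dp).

1 1.0295 0->1
2 1.9847 1->0
3 3.2888 0->1
final: 1 1.8903

Mode 0: guard c·x = -0.6237 hit at Δt = 1.0295 (t = 1.0295), x⁻ = (0.6237) → reset → x⁺ = (1.1224), jump to mode 1
Mode 1: guard c·x = 2.4586 hit at Δt = 0.9552 (t = 1.9847), x⁻ = (2.4586) → reset → x⁺ = (2.6786), jump to mode 0
Mode 0: guard c·x = -0.6237 hit at Δt = 1.3041 (t = 3.2888), x⁻ = (0.6237) → reset → x⁺ = (1.1224), jump to mode 1
Mode 1: flow for 0.5186 to horizon, guard not reached → x = (1.8903)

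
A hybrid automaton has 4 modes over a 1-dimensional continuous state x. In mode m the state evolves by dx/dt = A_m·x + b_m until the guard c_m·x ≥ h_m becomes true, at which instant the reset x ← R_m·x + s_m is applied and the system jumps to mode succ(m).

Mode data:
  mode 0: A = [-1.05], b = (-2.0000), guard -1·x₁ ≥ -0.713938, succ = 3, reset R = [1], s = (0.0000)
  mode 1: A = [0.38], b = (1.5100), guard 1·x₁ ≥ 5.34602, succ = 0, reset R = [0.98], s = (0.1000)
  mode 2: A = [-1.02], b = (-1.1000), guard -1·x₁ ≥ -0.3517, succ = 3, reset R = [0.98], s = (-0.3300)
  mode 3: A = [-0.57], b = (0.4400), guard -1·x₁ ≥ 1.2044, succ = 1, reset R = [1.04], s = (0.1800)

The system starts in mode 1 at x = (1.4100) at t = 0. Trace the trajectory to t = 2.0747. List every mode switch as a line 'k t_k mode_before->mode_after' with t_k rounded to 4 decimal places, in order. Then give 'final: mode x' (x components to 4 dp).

Mode 1: guard c·x = 5.3460 hit at Δt = 1.4441 (t = 1.4441), x⁻ = (5.3460) → reset → x⁺ = (5.3391), jump to mode 0
Mode 0: flow for 0.6306 to horizon, guard not reached → x = (1.8313)

1 1.4441 1->0
final: 0 1.8313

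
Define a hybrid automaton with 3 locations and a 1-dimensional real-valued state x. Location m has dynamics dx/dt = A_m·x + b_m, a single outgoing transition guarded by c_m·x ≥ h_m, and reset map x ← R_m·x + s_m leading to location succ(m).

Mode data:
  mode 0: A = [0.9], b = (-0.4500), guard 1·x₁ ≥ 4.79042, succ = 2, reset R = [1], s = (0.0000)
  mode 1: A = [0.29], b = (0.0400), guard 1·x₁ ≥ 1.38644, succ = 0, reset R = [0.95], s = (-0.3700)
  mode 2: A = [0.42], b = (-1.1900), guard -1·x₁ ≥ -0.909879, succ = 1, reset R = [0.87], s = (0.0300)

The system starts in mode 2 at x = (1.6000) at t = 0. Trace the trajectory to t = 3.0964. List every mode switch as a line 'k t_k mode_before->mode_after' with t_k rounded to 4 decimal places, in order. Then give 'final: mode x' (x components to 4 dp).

Mode 2: guard c·x = -0.9099 hit at Δt = 1.0581 (t = 1.0581), x⁻ = (0.9099) → reset → x⁺ = (0.8216), jump to mode 1
Mode 1: guard c·x = 1.3864 hit at Δt = 1.5962 (t = 2.6543), x⁻ = (1.3864) → reset → x⁺ = (0.9471), jump to mode 0
Mode 0: flow for 0.4421 to horizon, guard not reached → x = (1.1656)

1 1.0581 2->1
2 2.6543 1->0
final: 0 1.1656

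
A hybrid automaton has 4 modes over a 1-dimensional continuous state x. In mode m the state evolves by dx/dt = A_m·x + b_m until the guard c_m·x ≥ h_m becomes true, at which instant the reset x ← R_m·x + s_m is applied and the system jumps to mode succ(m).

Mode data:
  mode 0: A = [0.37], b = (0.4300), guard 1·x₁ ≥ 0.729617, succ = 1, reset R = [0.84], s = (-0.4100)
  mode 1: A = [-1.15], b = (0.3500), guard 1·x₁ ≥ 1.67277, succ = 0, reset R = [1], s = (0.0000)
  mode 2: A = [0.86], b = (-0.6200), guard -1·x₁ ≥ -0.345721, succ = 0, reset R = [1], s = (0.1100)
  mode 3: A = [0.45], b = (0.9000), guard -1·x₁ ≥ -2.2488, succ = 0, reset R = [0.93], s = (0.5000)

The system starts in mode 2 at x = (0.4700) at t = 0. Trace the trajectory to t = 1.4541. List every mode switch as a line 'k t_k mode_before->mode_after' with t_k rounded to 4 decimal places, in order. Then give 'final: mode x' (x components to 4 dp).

1 0.4678 2->0
2 0.8905 0->1
final: 1 0.2513

Mode 2: guard c·x = -0.3457 hit at Δt = 0.4678 (t = 0.4678), x⁻ = (0.3457) → reset → x⁺ = (0.4557), jump to mode 0
Mode 0: guard c·x = 0.7296 hit at Δt = 0.4227 (t = 0.8905), x⁻ = (0.7296) → reset → x⁺ = (0.2029), jump to mode 1
Mode 1: flow for 0.5636 to horizon, guard not reached → x = (0.2513)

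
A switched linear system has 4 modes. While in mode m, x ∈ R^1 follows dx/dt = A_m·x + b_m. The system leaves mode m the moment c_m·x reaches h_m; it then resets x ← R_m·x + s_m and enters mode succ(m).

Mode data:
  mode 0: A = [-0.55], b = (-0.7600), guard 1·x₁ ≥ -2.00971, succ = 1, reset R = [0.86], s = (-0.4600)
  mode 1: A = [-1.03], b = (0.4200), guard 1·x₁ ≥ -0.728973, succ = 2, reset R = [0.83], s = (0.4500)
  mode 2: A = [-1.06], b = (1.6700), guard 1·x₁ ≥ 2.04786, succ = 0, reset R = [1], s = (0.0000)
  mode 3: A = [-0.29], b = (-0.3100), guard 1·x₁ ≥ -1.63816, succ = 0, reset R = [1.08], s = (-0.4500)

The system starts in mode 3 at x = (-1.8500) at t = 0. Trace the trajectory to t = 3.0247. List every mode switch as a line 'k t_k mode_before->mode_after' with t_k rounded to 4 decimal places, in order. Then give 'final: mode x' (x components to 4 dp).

1 1.0910 3->0
2 1.6145 0->1
3 2.4163 1->2
final: 2 0.6674

Mode 3: guard c·x = -1.6382 hit at Δt = 1.0910 (t = 1.0910), x⁻ = (-1.6382) → reset → x⁺ = (-2.2192), jump to mode 0
Mode 0: guard c·x = -2.0097 hit at Δt = 0.5235 (t = 1.6145), x⁻ = (-2.0097) → reset → x⁺ = (-2.1884), jump to mode 1
Mode 1: guard c·x = -0.7290 hit at Δt = 0.8018 (t = 2.4163), x⁻ = (-0.7290) → reset → x⁺ = (-0.1550), jump to mode 2
Mode 2: flow for 0.6084 to horizon, guard not reached → x = (0.6674)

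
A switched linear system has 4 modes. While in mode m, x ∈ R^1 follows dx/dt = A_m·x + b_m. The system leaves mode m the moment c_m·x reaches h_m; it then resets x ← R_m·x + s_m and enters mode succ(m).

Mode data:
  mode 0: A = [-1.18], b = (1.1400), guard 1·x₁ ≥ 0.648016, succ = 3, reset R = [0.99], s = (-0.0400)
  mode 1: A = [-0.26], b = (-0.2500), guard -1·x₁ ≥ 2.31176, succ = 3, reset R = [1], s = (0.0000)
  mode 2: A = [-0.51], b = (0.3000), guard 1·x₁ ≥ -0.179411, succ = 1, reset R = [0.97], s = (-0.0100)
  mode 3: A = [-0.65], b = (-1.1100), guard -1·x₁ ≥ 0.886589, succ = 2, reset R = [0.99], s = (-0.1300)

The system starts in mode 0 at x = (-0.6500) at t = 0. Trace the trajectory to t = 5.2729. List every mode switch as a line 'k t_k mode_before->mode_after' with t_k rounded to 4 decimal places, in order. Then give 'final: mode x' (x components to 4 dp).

1 1.3775 0->3
2 2.9683 3->2
3 4.4034 2->1
final: 1 -0.3413

Mode 0: guard c·x = 0.6480 hit at Δt = 1.3775 (t = 1.3775), x⁻ = (0.6480) → reset → x⁺ = (0.6015), jump to mode 3
Mode 3: guard c·x = 0.8866 hit at Δt = 1.5908 (t = 2.9683), x⁻ = (-0.8866) → reset → x⁺ = (-1.0077), jump to mode 2
Mode 2: guard c·x = -0.1794 hit at Δt = 1.4351 (t = 4.4034), x⁻ = (-0.1794) → reset → x⁺ = (-0.1840), jump to mode 1
Mode 1: flow for 0.8695 to horizon, guard not reached → x = (-0.3413)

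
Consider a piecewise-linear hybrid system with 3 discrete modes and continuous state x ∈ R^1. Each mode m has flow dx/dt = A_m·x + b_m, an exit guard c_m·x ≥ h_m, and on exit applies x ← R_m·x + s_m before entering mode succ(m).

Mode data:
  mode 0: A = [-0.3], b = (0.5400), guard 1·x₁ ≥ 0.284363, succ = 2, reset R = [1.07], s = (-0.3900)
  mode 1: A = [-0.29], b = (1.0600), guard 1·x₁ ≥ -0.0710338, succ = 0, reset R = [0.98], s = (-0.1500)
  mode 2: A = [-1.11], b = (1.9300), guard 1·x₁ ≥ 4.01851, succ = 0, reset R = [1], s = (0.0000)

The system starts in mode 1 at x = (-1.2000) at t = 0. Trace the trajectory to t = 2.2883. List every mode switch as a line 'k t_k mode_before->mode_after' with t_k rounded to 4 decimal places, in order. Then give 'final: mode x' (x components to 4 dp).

Mode 1: guard c·x = -0.0710 hit at Δt = 0.9126 (t = 0.9126), x⁻ = (-0.0710) → reset → x⁺ = (-0.2196), jump to mode 0
Mode 0: guard c·x = 0.2844 hit at Δt = 0.9569 (t = 1.8695), x⁻ = (0.2844) → reset → x⁺ = (-0.0857), jump to mode 2
Mode 2: flow for 0.4188 to horizon, guard not reached → x = (0.5926)

1 0.9126 1->0
2 1.8695 0->2
final: 2 0.5926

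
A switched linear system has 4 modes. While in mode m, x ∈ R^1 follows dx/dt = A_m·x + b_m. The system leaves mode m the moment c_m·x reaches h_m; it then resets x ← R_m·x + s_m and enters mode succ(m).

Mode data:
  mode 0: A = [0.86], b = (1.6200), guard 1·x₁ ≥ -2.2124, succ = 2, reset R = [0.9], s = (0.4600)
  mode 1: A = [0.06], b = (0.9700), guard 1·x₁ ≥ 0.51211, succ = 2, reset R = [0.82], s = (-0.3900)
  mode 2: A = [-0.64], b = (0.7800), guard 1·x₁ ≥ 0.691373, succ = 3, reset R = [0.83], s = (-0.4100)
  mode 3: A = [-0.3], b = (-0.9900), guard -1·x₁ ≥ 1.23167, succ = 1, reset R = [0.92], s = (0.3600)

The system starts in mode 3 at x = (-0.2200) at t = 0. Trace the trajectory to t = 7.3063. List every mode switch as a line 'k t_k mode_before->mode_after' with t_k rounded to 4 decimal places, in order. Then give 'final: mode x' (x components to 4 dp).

Mode 3: guard c·x = 1.2317 hit at Δt = 1.3273 (t = 1.3273), x⁻ = (-1.2317) → reset → x⁺ = (-0.7731), jump to mode 1
Mode 1: guard c·x = 0.5121 hit at Δt = 1.3365 (t = 2.6638), x⁻ = (0.5121) → reset → x⁺ = (0.0299), jump to mode 2
Mode 2: guard c·x = 0.6914 hit at Δt = 1.2700 (t = 3.9338), x⁻ = (0.6914) → reset → x⁺ = (0.1638), jump to mode 3
Mode 3: guard c·x = 1.2317 hit at Δt = 1.7188 (t = 5.6526), x⁻ = (-1.2317) → reset → x⁺ = (-0.7731), jump to mode 1
Mode 1: guard c·x = 0.5121 hit at Δt = 1.3365 (t = 6.9891), x⁻ = (0.5121) → reset → x⁺ = (0.0299), jump to mode 2
Mode 2: flow for 0.3172 to horizon, guard not reached → x = (0.2484)

1 1.3273 3->1
2 2.6638 1->2
3 3.9338 2->3
4 5.6526 3->1
5 6.9891 1->2
final: 2 0.2484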